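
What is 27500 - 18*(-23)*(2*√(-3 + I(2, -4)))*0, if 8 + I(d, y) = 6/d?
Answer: 27500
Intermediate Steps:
I(d, y) = -8 + 6/d
27500 - 18*(-23)*(2*√(-3 + I(2, -4)))*0 = 27500 - 18*(-23)*(2*√(-3 + (-8 + 6/2)))*0 = 27500 - (-414)*(2*√(-3 + (-8 + 6*(½))))*0 = 27500 - (-414)*(2*√(-3 + (-8 + 3)))*0 = 27500 - (-414)*(2*√(-3 - 5))*0 = 27500 - (-414)*(2*√(-8))*0 = 27500 - (-414)*(2*(2*I*√2))*0 = 27500 - (-414)*(4*I*√2)*0 = 27500 - (-414)*0 = 27500 - 1*0 = 27500 + 0 = 27500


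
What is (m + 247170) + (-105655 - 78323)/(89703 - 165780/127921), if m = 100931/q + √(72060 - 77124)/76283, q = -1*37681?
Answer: 11874351396648013051/48042151616347 + 2*I*√1266/76283 ≈ 2.4717e+5 + 0.00093287*I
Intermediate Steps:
q = -37681
m = -100931/37681 + 2*I*√1266/76283 (m = 100931/(-37681) + √(72060 - 77124)/76283 = 100931*(-1/37681) + √(-5064)*(1/76283) = -100931/37681 + (2*I*√1266)*(1/76283) = -100931/37681 + 2*I*√1266/76283 ≈ -2.6786 + 0.00093287*I)
(m + 247170) + (-105655 - 78323)/(89703 - 165780/127921) = ((-100931/37681 + 2*I*√1266/76283) + 247170) + (-105655 - 78323)/(89703 - 165780/127921) = (9313511839/37681 + 2*I*√1266/76283) - 183978/(89703 - 165780*1/127921) = (9313511839/37681 + 2*I*√1266/76283) - 183978/(89703 - 165780/127921) = (9313511839/37681 + 2*I*√1266/76283) - 183978/11474731683/127921 = (9313511839/37681 + 2*I*√1266/76283) - 183978*127921/11474731683 = (9313511839/37681 + 2*I*√1266/76283) - 2614961082/1274970187 = 11874351396648013051/48042151616347 + 2*I*√1266/76283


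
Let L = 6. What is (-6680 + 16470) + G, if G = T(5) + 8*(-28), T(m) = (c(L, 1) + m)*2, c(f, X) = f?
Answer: 9588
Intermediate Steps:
T(m) = 12 + 2*m (T(m) = (6 + m)*2 = 12 + 2*m)
G = -202 (G = (12 + 2*5) + 8*(-28) = (12 + 10) - 224 = 22 - 224 = -202)
(-6680 + 16470) + G = (-6680 + 16470) - 202 = 9790 - 202 = 9588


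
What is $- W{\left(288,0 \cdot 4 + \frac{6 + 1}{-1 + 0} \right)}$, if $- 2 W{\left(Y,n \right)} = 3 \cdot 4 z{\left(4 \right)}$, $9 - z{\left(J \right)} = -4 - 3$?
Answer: $96$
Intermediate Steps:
$z{\left(J \right)} = 16$ ($z{\left(J \right)} = 9 - \left(-4 - 3\right) = 9 - -7 = 9 + 7 = 16$)
$W{\left(Y,n \right)} = -96$ ($W{\left(Y,n \right)} = - \frac{3 \cdot 4 \cdot 16}{2} = - \frac{12 \cdot 16}{2} = \left(- \frac{1}{2}\right) 192 = -96$)
$- W{\left(288,0 \cdot 4 + \frac{6 + 1}{-1 + 0} \right)} = \left(-1\right) \left(-96\right) = 96$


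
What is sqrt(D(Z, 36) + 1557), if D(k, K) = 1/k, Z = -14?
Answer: sqrt(305158)/14 ≈ 39.458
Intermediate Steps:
sqrt(D(Z, 36) + 1557) = sqrt(1/(-14) + 1557) = sqrt(-1/14 + 1557) = sqrt(21797/14) = sqrt(305158)/14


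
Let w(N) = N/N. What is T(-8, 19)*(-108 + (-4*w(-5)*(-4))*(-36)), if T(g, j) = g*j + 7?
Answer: 99180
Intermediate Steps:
w(N) = 1
T(g, j) = 7 + g*j
T(-8, 19)*(-108 + (-4*w(-5)*(-4))*(-36)) = (7 - 8*19)*(-108 + (-4*1*(-4))*(-36)) = (7 - 152)*(-108 - 4*(-4)*(-36)) = -145*(-108 + 16*(-36)) = -145*(-108 - 576) = -145*(-684) = 99180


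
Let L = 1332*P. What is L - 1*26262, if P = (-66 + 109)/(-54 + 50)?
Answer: -40581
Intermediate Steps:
P = -43/4 (P = 43/(-4) = 43*(-1/4) = -43/4 ≈ -10.750)
L = -14319 (L = 1332*(-43/4) = -14319)
L - 1*26262 = -14319 - 1*26262 = -14319 - 26262 = -40581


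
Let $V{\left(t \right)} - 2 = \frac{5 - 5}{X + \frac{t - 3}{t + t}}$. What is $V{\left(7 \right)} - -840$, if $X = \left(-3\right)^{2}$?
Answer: $842$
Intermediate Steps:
$X = 9$
$V{\left(t \right)} = 2$ ($V{\left(t \right)} = 2 + \frac{5 - 5}{9 + \frac{t - 3}{t + t}} = 2 + \frac{0}{9 + \frac{-3 + t}{2 t}} = 2 + 0 = 2$)
$V{\left(7 \right)} - -840 = 2 - -840 = 2 + 840 = 842$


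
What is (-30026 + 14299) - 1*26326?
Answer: -42053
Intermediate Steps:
(-30026 + 14299) - 1*26326 = -15727 - 26326 = -42053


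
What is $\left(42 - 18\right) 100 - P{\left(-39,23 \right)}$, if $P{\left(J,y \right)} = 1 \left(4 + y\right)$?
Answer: $2373$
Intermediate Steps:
$P{\left(J,y \right)} = 4 + y$
$\left(42 - 18\right) 100 - P{\left(-39,23 \right)} = \left(42 - 18\right) 100 - \left(4 + 23\right) = 24 \cdot 100 - 27 = 2400 - 27 = 2373$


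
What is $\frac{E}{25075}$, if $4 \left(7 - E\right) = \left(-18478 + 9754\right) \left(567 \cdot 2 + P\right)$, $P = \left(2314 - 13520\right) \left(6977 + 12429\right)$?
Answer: $- \frac{5579831963}{295} \approx -1.8915 \cdot 10^{7}$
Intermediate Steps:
$P = -217463636$ ($P = \left(-11206\right) 19406 = -217463636$)
$E = -474285716855$ ($E = 7 - \frac{\left(-18478 + 9754\right) \left(567 \cdot 2 - 217463636\right)}{4} = 7 - \frac{\left(-8724\right) \left(1134 - 217463636\right)}{4} = 7 - \frac{\left(-8724\right) \left(-217462502\right)}{4} = 7 - 474285716862 = -474285716855$)
$\frac{E}{25075} = - \frac{474285716855}{25075} = \left(-474285716855\right) \frac{1}{25075} = - \frac{5579831963}{295}$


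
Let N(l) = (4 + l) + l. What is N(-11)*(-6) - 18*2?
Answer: 72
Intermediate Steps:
N(l) = 4 + 2*l
N(-11)*(-6) - 18*2 = (4 + 2*(-11))*(-6) - 18*2 = (4 - 22)*(-6) - 36 = -18*(-6) - 36 = 108 - 36 = 72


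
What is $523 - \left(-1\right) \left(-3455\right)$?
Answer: $-2932$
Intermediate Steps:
$523 - \left(-1\right) \left(-3455\right) = 523 - 3455 = -2932$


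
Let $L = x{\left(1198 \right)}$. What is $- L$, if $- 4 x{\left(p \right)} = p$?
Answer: $\frac{599}{2} \approx 299.5$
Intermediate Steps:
$x{\left(p \right)} = - \frac{p}{4}$
$L = - \frac{599}{2}$ ($L = \left(- \frac{1}{4}\right) 1198 = - \frac{599}{2} \approx -299.5$)
$- L = \left(-1\right) \left(- \frac{599}{2}\right) = \frac{599}{2}$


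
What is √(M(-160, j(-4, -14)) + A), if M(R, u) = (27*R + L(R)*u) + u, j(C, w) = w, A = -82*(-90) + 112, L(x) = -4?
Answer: √3214 ≈ 56.692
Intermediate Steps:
A = 7492 (A = 7380 + 112 = 7492)
M(R, u) = -3*u + 27*R (M(R, u) = (27*R - 4*u) + u = (-4*u + 27*R) + u = -3*u + 27*R)
√(M(-160, j(-4, -14)) + A) = √((-3*(-14) + 27*(-160)) + 7492) = √((42 - 4320) + 7492) = √(-4278 + 7492) = √3214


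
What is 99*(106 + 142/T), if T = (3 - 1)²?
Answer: 28017/2 ≈ 14009.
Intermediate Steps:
T = 4 (T = 2² = 4)
99*(106 + 142/T) = 99*(106 + 142/4) = 99*(106 + 142*(¼)) = 99*(106 + 71/2) = 99*(283/2) = 28017/2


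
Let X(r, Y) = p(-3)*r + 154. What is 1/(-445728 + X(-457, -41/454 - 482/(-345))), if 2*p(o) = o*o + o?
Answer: -1/446945 ≈ -2.2374e-6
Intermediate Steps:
p(o) = o/2 + o²/2 (p(o) = (o*o + o)/2 = (o² + o)/2 = (o + o²)/2 = o/2 + o²/2)
X(r, Y) = 154 + 3*r (X(r, Y) = ((½)*(-3)*(1 - 3))*r + 154 = ((½)*(-3)*(-2))*r + 154 = 3*r + 154 = 154 + 3*r)
1/(-445728 + X(-457, -41/454 - 482/(-345))) = 1/(-445728 + (154 + 3*(-457))) = 1/(-445728 + (154 - 1371)) = 1/(-445728 - 1217) = 1/(-446945) = -1/446945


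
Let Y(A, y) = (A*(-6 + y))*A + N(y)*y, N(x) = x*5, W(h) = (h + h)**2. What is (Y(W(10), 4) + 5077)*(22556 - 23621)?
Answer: 335307795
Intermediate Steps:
W(h) = 4*h**2 (W(h) = (2*h)**2 = 4*h**2)
N(x) = 5*x
Y(A, y) = 5*y**2 + A**2*(-6 + y) (Y(A, y) = (A*(-6 + y))*A + (5*y)*y = A**2*(-6 + y) + 5*y**2 = 5*y**2 + A**2*(-6 + y))
(Y(W(10), 4) + 5077)*(22556 - 23621) = ((-6*(4*10**2)**2 + 5*4**2 + 4*(4*10**2)**2) + 5077)*(22556 - 23621) = ((-6*(4*100)**2 + 5*16 + 4*(4*100)**2) + 5077)*(-1065) = ((-6*400**2 + 80 + 4*400**2) + 5077)*(-1065) = ((-6*160000 + 80 + 4*160000) + 5077)*(-1065) = ((-960000 + 80 + 640000) + 5077)*(-1065) = (-319920 + 5077)*(-1065) = -314843*(-1065) = 335307795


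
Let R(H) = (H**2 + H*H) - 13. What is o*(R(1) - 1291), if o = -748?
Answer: 973896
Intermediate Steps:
R(H) = -13 + 2*H**2 (R(H) = (H**2 + H**2) - 13 = 2*H**2 - 13 = -13 + 2*H**2)
o*(R(1) - 1291) = -748*((-13 + 2*1**2) - 1291) = -748*((-13 + 2*1) - 1291) = -748*((-13 + 2) - 1291) = -748*(-11 - 1291) = -748*(-1302) = 973896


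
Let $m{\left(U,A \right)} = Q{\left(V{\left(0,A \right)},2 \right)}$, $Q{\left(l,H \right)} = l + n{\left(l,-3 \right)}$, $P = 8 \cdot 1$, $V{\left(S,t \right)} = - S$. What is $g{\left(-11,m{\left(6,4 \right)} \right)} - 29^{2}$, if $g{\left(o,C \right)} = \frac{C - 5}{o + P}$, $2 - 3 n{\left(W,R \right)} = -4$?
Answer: $-840$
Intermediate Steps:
$n{\left(W,R \right)} = 2$ ($n{\left(W,R \right)} = \frac{2}{3} - - \frac{4}{3} = \frac{2}{3} + \frac{4}{3} = 2$)
$P = 8$
$Q{\left(l,H \right)} = 2 + l$ ($Q{\left(l,H \right)} = l + 2 = 2 + l$)
$m{\left(U,A \right)} = 2$ ($m{\left(U,A \right)} = 2 - 0 = 2 + 0 = 2$)
$g{\left(o,C \right)} = \frac{-5 + C}{8 + o}$ ($g{\left(o,C \right)} = \frac{C - 5}{o + 8} = \frac{-5 + C}{8 + o}$)
$g{\left(-11,m{\left(6,4 \right)} \right)} - 29^{2} = \frac{-5 + 2}{8 - 11} - 29^{2} = \frac{1}{-3} \left(-3\right) - 841 = \left(- \frac{1}{3}\right) \left(-3\right) - 841 = 1 - 841 = -840$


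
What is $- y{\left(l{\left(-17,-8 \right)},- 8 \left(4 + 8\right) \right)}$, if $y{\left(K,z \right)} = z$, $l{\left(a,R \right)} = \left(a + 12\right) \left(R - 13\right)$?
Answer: $96$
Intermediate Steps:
$l{\left(a,R \right)} = \left(-13 + R\right) \left(12 + a\right)$ ($l{\left(a,R \right)} = \left(12 + a\right) \left(-13 + R\right) = \left(-13 + R\right) \left(12 + a\right)$)
$- y{\left(l{\left(-17,-8 \right)},- 8 \left(4 + 8\right) \right)} = - \left(-8\right) \left(4 + 8\right) = - \left(-8\right) 12 = \left(-1\right) \left(-96\right) = 96$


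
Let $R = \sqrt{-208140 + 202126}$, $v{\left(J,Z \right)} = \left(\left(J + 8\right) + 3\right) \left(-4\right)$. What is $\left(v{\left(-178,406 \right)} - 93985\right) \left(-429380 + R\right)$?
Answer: $40068453460 - 93317 i \sqrt{6014} \approx 4.0068 \cdot 10^{10} - 7.2367 \cdot 10^{6} i$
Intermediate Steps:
$v{\left(J,Z \right)} = -44 - 4 J$ ($v{\left(J,Z \right)} = \left(\left(8 + J\right) + 3\right) \left(-4\right) = \left(11 + J\right) \left(-4\right) = -44 - 4 J$)
$R = i \sqrt{6014}$ ($R = \sqrt{-6014} = i \sqrt{6014} \approx 77.55 i$)
$\left(v{\left(-178,406 \right)} - 93985\right) \left(-429380 + R\right) = \left(\left(-44 - -712\right) - 93985\right) \left(-429380 + i \sqrt{6014}\right) = \left(\left(-44 + 712\right) - 93985\right) \left(-429380 + i \sqrt{6014}\right) = \left(668 - 93985\right) \left(-429380 + i \sqrt{6014}\right) = - 93317 \left(-429380 + i \sqrt{6014}\right) = 40068453460 - 93317 i \sqrt{6014}$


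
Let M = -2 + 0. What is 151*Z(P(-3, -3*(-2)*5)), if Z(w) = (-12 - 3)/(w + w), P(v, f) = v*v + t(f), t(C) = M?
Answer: -2265/14 ≈ -161.79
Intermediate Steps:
M = -2
t(C) = -2
P(v, f) = -2 + v**2 (P(v, f) = v*v - 2 = v**2 - 2 = -2 + v**2)
Z(w) = -15/(2*w) (Z(w) = -15*1/(2*w) = -15/(2*w))
151*Z(P(-3, -3*(-2)*5)) = 151*(-15/(2*(-2 + (-3)**2))) = 151*(-15/(2*(-2 + 9))) = 151*(-15/2/7) = 151*(-15/2*1/7) = 151*(-15/14) = -2265/14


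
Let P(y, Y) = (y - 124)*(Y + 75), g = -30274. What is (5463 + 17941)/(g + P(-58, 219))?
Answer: -11702/41891 ≈ -0.27934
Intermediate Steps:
P(y, Y) = (-124 + y)*(75 + Y)
(5463 + 17941)/(g + P(-58, 219)) = (5463 + 17941)/(-30274 + (-9300 - 124*219 + 75*(-58) + 219*(-58))) = 23404/(-30274 + (-9300 - 27156 - 4350 - 12702)) = 23404/(-30274 - 53508) = 23404/(-83782) = 23404*(-1/83782) = -11702/41891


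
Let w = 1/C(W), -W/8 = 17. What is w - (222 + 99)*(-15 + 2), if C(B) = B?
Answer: 567527/136 ≈ 4173.0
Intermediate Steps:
W = -136 (W = -8*17 = -136)
w = -1/136 (w = 1/(-136) = -1/136 ≈ -0.0073529)
w - (222 + 99)*(-15 + 2) = -1/136 - (222 + 99)*(-15 + 2) = -1/136 - 321*(-13) = -1/136 - 1*(-4173) = -1/136 + 4173 = 567527/136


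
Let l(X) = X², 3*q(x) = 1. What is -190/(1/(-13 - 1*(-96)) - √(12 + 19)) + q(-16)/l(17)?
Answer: 2314358/30859131 + 654455*√31/106779 ≈ 34.200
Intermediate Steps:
q(x) = ⅓ (q(x) = (⅓)*1 = ⅓)
-190/(1/(-13 - 1*(-96)) - √(12 + 19)) + q(-16)/l(17) = -190/(1/(-13 - 1*(-96)) - √(12 + 19)) + 1/(3*(17²)) = -190/(1/(-13 + 96) - √31) + (⅓)/289 = -190/(1/83 - √31) + (⅓)*(1/289) = -190/(1/83 - √31) + 1/867 = 1/867 - 190/(1/83 - √31)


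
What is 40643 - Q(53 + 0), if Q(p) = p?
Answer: 40590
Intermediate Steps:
40643 - Q(53 + 0) = 40643 - (53 + 0) = 40643 - 1*53 = 40643 - 53 = 40590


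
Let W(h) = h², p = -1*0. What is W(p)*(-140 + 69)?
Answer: 0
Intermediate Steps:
p = 0
W(p)*(-140 + 69) = 0²*(-140 + 69) = 0*(-71) = 0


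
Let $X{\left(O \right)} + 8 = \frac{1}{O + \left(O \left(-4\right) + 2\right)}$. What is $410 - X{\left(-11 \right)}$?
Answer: $\frac{14629}{35} \approx 417.97$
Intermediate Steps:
$X{\left(O \right)} = -8 + \frac{1}{2 - 3 O}$ ($X{\left(O \right)} = -8 + \frac{1}{O + \left(O \left(-4\right) + 2\right)} = -8 + \frac{1}{O - \left(-2 + 4 O\right)} = -8 + \frac{1}{2 - 3 O}$)
$410 - X{\left(-11 \right)} = 410 - \frac{3 \left(5 - -88\right)}{-2 + 3 \left(-11\right)} = 410 - \frac{3 \left(5 + 88\right)}{-2 - 33} = 410 - 3 \frac{1}{-35} \cdot 93 = 410 - 3 \left(- \frac{1}{35}\right) 93 = 410 - - \frac{279}{35} = 410 + \frac{279}{35} = \frac{14629}{35}$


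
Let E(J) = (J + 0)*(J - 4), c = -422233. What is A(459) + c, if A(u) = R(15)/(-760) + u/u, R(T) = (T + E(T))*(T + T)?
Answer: -8022543/19 ≈ -4.2224e+5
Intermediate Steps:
E(J) = J*(-4 + J)
R(T) = 2*T*(T + T*(-4 + T)) (R(T) = (T + T*(-4 + T))*(T + T) = (T + T*(-4 + T))*(2*T) = 2*T*(T + T*(-4 + T)))
A(u) = -116/19 (A(u) = (2*15**2*(-3 + 15))/(-760) + u/u = (2*225*12)*(-1/760) + 1 = 5400*(-1/760) + 1 = -135/19 + 1 = -116/19)
A(459) + c = -116/19 - 422233 = -8022543/19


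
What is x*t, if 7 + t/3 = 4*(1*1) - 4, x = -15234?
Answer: 319914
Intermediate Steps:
t = -21 (t = -21 + 3*(4*(1*1) - 4) = -21 + 3*(4*1 - 4) = -21 + 3*(4 - 4) = -21 + 3*0 = -21 + 0 = -21)
x*t = -15234*(-21) = 319914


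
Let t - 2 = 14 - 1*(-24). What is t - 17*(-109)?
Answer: 1893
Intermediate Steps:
t = 40 (t = 2 + (14 - 1*(-24)) = 2 + (14 + 24) = 2 + 38 = 40)
t - 17*(-109) = 40 - 17*(-109) = 40 + 1853 = 1893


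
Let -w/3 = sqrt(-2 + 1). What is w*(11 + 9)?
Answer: -60*I ≈ -60.0*I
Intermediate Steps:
w = -3*I (w = -3*sqrt(-2 + 1) = -3*I ≈ -3.0*I)
w*(11 + 9) = (-3*I)*(11 + 9) = -3*I*20 = -60*I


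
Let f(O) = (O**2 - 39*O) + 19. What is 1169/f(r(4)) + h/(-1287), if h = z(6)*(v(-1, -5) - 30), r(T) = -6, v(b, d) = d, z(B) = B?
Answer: 521731/123981 ≈ 4.2082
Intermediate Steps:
f(O) = 19 + O**2 - 39*O
h = -210 (h = 6*(-5 - 30) = 6*(-35) = -210)
1169/f(r(4)) + h/(-1287) = 1169/(19 + (-6)**2 - 39*(-6)) - 210/(-1287) = 1169/(19 + 36 + 234) - 210*(-1/1287) = 1169/289 + 70/429 = 521731/123981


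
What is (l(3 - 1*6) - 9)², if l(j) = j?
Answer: 144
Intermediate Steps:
(l(3 - 1*6) - 9)² = ((3 - 1*6) - 9)² = ((3 - 6) - 9)² = (-3 - 9)² = (-12)² = 144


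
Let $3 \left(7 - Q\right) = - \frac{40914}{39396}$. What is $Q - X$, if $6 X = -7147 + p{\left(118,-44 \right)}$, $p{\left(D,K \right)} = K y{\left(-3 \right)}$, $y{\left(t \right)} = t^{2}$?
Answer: $\frac{12454187}{9849} \approx 1264.5$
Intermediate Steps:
$p{\left(D,K \right)} = 9 K$ ($p{\left(D,K \right)} = K \left(-3\right)^{2} = K 9 = 9 K$)
$Q = \frac{48235}{6566}$ ($Q = 7 - \frac{\left(-40914\right) \frac{1}{39396}}{3} = 7 - - \frac{2273}{6566} = 7 + \frac{2273}{6566} = \frac{48235}{6566} \approx 7.3462$)
$X = - \frac{7543}{6}$ ($X = \frac{-7147 + 9 \left(-44\right)}{6} = \frac{-7147 - 396}{6} = \frac{1}{6} \left(-7543\right) = - \frac{7543}{6} \approx -1257.2$)
$Q - X = \frac{48235}{6566} - - \frac{7543}{6} = \frac{48235}{6566} + \frac{7543}{6} = \frac{12454187}{9849}$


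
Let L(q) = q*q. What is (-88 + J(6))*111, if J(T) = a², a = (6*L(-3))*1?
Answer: 313908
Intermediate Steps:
L(q) = q²
a = 54 (a = (6*(-3)²)*1 = (6*9)*1 = 54*1 = 54)
J(T) = 2916 (J(T) = 54² = 2916)
(-88 + J(6))*111 = (-88 + 2916)*111 = 2828*111 = 313908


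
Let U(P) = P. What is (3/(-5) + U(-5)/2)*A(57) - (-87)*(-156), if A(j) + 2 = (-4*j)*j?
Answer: 133609/5 ≈ 26722.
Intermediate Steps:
A(j) = -2 - 4*j**2 (A(j) = -2 + (-4*j)*j = -2 - 4*j**2)
(3/(-5) + U(-5)/2)*A(57) - (-87)*(-156) = (3/(-5) - 5/2)*(-2 - 4*57**2) - (-87)*(-156) = (3*(-1/5) - 5*1/2)*(-2 - 4*3249) - 1*13572 = (-3/5 - 5/2)*(-2 - 12996) - 13572 = -31/10*(-12998) - 13572 = 201469/5 - 13572 = 133609/5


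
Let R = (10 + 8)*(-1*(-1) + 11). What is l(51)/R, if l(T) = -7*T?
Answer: -119/72 ≈ -1.6528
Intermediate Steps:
R = 216 (R = 18*(1 + 11) = 18*12 = 216)
l(51)/R = -7*51/216 = -357*1/216 = -119/72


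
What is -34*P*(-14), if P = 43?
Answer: 20468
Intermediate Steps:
-34*P*(-14) = -34*43*(-14) = -1462*(-14) = 20468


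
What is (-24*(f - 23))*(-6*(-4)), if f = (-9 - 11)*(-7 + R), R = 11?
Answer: 59328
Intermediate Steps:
f = -80 (f = (-9 - 11)*(-7 + 11) = -20*4 = -80)
(-24*(f - 23))*(-6*(-4)) = (-24*(-80 - 23))*(-6*(-4)) = -24*(-103)*24 = 2472*24 = 59328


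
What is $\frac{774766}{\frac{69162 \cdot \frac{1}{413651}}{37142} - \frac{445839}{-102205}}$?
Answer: $\frac{304145972042210410315}{1712449909984512} \approx 1.7761 \cdot 10^{5}$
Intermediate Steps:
$\frac{774766}{\frac{69162 \cdot \frac{1}{413651}}{37142} - \frac{445839}{-102205}} = \frac{774766}{69162 \cdot \frac{1}{413651} \cdot \frac{1}{37142} - - \frac{445839}{102205}} = \frac{774766}{\frac{69162}{413651} \cdot \frac{1}{37142} + \frac{445839}{102205}} = \frac{774766}{\frac{34581}{7681912721} + \frac{445839}{102205}} = \frac{774766}{\frac{3424899819969024}{785129889649805}} = 774766 \cdot \frac{785129889649805}{3424899819969024} = \frac{304145972042210410315}{1712449909984512}$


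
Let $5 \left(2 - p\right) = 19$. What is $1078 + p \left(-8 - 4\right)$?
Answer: $\frac{5498}{5} \approx 1099.6$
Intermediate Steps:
$p = - \frac{9}{5}$ ($p = 2 - \frac{19}{5} = - \frac{9}{5} \approx -1.8$)
$1078 + p \left(-8 - 4\right) = 1078 - \frac{9 \left(-8 - 4\right)}{5} = 1078 - - \frac{108}{5} = 1078 + \frac{108}{5} = \frac{5498}{5}$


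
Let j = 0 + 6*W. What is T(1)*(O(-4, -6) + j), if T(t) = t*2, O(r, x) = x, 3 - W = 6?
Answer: -48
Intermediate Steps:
W = -3 (W = 3 - 1*6 = 3 - 6 = -3)
j = -18 (j = 0 + 6*(-3) = 0 - 18 = -18)
T(t) = 2*t
T(1)*(O(-4, -6) + j) = (2*1)*(-6 - 18) = 2*(-24) = -48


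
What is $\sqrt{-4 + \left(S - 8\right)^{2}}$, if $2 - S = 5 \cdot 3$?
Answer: $\sqrt{437} \approx 20.905$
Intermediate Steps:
$S = -13$ ($S = 2 - 5 \cdot 3 = 2 - 15 = -13$)
$\sqrt{-4 + \left(S - 8\right)^{2}} = \sqrt{-4 + \left(-13 - 8\right)^{2}} = \sqrt{-4 + \left(-21\right)^{2}} = \sqrt{-4 + 441} = \sqrt{437}$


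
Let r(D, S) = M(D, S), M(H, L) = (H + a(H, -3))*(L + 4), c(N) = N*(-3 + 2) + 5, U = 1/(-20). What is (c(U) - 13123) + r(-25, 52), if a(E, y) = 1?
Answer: -289239/20 ≈ -14462.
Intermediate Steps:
U = -1/20 ≈ -0.050000
c(N) = 5 - N (c(N) = N*(-1) + 5 = -N + 5 = 5 - N)
M(H, L) = (1 + H)*(4 + L) (M(H, L) = (H + 1)*(L + 4) = (1 + H)*(4 + L))
r(D, S) = 4 + S + 4*D + D*S
(c(U) - 13123) + r(-25, 52) = ((5 - 1*(-1/20)) - 13123) + (4 + 52 + 4*(-25) - 25*52) = ((5 + 1/20) - 13123) + (4 + 52 - 100 - 1300) = (101/20 - 13123) - 1344 = -262359/20 - 1344 = -289239/20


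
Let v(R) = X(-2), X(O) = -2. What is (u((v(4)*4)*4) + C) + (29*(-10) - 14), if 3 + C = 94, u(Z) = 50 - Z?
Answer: -131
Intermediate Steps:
v(R) = -2
C = 91 (C = -3 + 94 = 91)
(u((v(4)*4)*4) + C) + (29*(-10) - 14) = ((50 - (-2*4)*4) + 91) + (29*(-10) - 14) = ((50 - (-8)*4) + 91) + (-290 - 14) = ((50 - 1*(-32)) + 91) - 304 = ((50 + 32) + 91) - 304 = (82 + 91) - 304 = 173 - 304 = -131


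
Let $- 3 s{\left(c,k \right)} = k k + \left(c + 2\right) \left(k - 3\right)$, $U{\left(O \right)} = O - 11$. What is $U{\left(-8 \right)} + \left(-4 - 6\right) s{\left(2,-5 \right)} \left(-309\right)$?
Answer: $7191$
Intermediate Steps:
$U{\left(O \right)} = -11 + O$
$s{\left(c,k \right)} = - \frac{k^{2}}{3} - \frac{\left(-3 + k\right) \left(2 + c\right)}{3}$ ($s{\left(c,k \right)} = - \frac{k k + \left(c + 2\right) \left(k - 3\right)}{3} = - \frac{k^{2} + \left(2 + c\right) \left(-3 + k\right)}{3} = - \frac{k^{2} + \left(-3 + k\right) \left(2 + c\right)}{3} = - \frac{k^{2}}{3} - \frac{\left(-3 + k\right) \left(2 + c\right)}{3}$)
$U{\left(-8 \right)} + \left(-4 - 6\right) s{\left(2,-5 \right)} \left(-309\right) = \left(-11 - 8\right) + \left(-4 - 6\right) \left(2 + 2 - - \frac{10}{3} - \frac{\left(-5\right)^{2}}{3} - \frac{2}{3} \left(-5\right)\right) \left(-309\right) = -19 + - 10 \left(2 + 2 + \frac{10}{3} - \frac{25}{3} + \frac{10}{3}\right) \left(-309\right) = -19 + \left(-10\right) \frac{7}{3} \left(-309\right) = -19 - -7210 = -19 + 7210 = 7191$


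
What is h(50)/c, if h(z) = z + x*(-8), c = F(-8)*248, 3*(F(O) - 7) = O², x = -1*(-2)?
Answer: 3/620 ≈ 0.0048387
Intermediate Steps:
x = 2
F(O) = 7 + O²/3
c = 21080/3 (c = (7 + (⅓)*(-8)²)*248 = (7 + (⅓)*64)*248 = (7 + 64/3)*248 = (85/3)*248 = 21080/3 ≈ 7026.7)
h(z) = -16 + z (h(z) = z + 2*(-8) = z - 16 = -16 + z)
h(50)/c = (-16 + 50)/(21080/3) = 34*(3/21080) = 3/620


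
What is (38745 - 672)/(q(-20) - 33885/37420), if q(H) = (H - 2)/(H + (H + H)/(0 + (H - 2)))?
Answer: 508818450/4069 ≈ 1.2505e+5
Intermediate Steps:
q(H) = (-2 + H)/(H + 2*H/(-2 + H)) (q(H) = (-2 + H)/(H + (2*H)/(0 + (-2 + H))) = (-2 + H)/(H + (2*H)/(-2 + H)) = (-2 + H)/(H + 2*H/(-2 + H)))
(38745 - 672)/(q(-20) - 33885/37420) = (38745 - 672)/((-2 - 20)²/(-20)² - 33885/37420) = 38073/((1/400)*(-22)² - 33885*1/37420) = 38073/((1/400)*484 - 6777/7484) = 38073/(121/100 - 6777/7484) = 38073/(28483/93550) = 38073*(93550/28483) = 508818450/4069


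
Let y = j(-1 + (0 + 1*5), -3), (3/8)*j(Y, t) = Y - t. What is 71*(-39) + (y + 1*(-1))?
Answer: -8254/3 ≈ -2751.3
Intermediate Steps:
j(Y, t) = -8*t/3 + 8*Y/3 (j(Y, t) = 8*(Y - t)/3 = -8*t/3 + 8*Y/3)
y = 56/3 (y = -8/3*(-3) + 8*(-1 + (0 + 1*5))/3 = 8 + 8*(-1 + (0 + 5))/3 = 8 + 8*(-1 + 5)/3 = 8 + (8/3)*4 = 8 + 32/3 = 56/3 ≈ 18.667)
71*(-39) + (y + 1*(-1)) = 71*(-39) + (56/3 + 1*(-1)) = -2769 + (56/3 - 1) = -2769 + 53/3 = -8254/3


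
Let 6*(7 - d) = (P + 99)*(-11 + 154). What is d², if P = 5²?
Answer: 78234025/9 ≈ 8.6927e+6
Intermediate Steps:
P = 25
d = -8845/3 (d = 7 - (25 + 99)*(-11 + 154)/6 = 7 - 62*143/3 = 7 - ⅙*17732 = 7 - 8866/3 = -8845/3 ≈ -2948.3)
d² = (-8845/3)² = 78234025/9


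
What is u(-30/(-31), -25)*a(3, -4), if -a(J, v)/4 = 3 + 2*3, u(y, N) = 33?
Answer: -1188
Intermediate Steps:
a(J, v) = -36 (a(J, v) = -4*(3 + 2*3) = -4*(3 + 6) = -4*9 = -36)
u(-30/(-31), -25)*a(3, -4) = 33*(-36) = -1188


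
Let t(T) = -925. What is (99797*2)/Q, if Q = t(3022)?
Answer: -199594/925 ≈ -215.78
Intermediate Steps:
Q = -925
(99797*2)/Q = (99797*2)/(-925) = 199594*(-1/925) = -199594/925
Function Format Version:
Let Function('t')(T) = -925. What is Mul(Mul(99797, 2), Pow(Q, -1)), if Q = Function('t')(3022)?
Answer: Rational(-199594, 925) ≈ -215.78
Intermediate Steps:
Q = -925
Mul(Mul(99797, 2), Pow(Q, -1)) = Mul(Mul(99797, 2), Pow(-925, -1)) = Mul(199594, Rational(-1, 925)) = Rational(-199594, 925)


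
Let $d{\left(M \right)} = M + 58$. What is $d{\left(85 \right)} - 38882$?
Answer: $-38739$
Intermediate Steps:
$d{\left(M \right)} = 58 + M$
$d{\left(85 \right)} - 38882 = \left(58 + 85\right) - 38882 = 143 - 38882 = -38739$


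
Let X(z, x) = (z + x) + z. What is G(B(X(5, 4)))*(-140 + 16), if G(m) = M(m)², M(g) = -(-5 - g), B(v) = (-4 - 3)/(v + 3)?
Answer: -754416/289 ≈ -2610.4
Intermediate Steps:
X(z, x) = x + 2*z (X(z, x) = (x + z) + z = x + 2*z)
B(v) = -7/(3 + v)
M(g) = 5 + g
G(m) = (5 + m)²
G(B(X(5, 4)))*(-140 + 16) = (5 - 7/(3 + (4 + 2*5)))²*(-140 + 16) = (5 - 7/(3 + (4 + 10)))²*(-124) = (5 - 7/(3 + 14))²*(-124) = (5 - 7/17)²*(-124) = (78/17)²*(-124) = (6084/289)*(-124) = -754416/289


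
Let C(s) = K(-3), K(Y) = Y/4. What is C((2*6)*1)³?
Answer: -27/64 ≈ -0.42188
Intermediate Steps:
K(Y) = Y/4 (K(Y) = Y*(¼) = Y/4)
C(s) = -¾ (C(s) = (¼)*(-3) = -¾)
C((2*6)*1)³ = (-¾)³ = -27/64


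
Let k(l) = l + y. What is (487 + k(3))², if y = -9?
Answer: 231361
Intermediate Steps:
k(l) = -9 + l (k(l) = l - 9 = -9 + l)
(487 + k(3))² = (487 + (-9 + 3))² = (487 - 6)² = 481² = 231361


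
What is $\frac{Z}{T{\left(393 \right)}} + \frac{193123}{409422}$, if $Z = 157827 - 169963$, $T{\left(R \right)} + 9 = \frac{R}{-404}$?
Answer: $\frac{669383743645}{549853746} \approx 1217.4$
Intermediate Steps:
$T{\left(R \right)} = -9 - \frac{R}{404}$ ($T{\left(R \right)} = -9 + \frac{R}{-404} = -9 + R \left(- \frac{1}{404}\right) = -9 - \frac{R}{404}$)
$Z = -12136$ ($Z = 157827 - 169963 = -12136$)
$\frac{Z}{T{\left(393 \right)}} + \frac{193123}{409422} = - \frac{12136}{-9 - \frac{393}{404}} + \frac{193123}{409422} = - \frac{12136}{-9 - \frac{393}{404}} + 193123 \cdot \frac{1}{409422} = - \frac{12136}{- \frac{4029}{404}} + \frac{193123}{409422} = \left(-12136\right) \left(- \frac{404}{4029}\right) + \frac{193123}{409422} = \frac{4902944}{4029} + \frac{193123}{409422} = \frac{669383743645}{549853746}$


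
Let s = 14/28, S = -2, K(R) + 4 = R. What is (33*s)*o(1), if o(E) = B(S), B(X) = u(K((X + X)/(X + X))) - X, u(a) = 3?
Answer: 165/2 ≈ 82.500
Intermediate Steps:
K(R) = -4 + R
s = ½ (s = 14*(1/28) = ½ ≈ 0.50000)
B(X) = 3 - X
o(E) = 5 (o(E) = 3 - 1*(-2) = 3 + 2 = 5)
(33*s)*o(1) = (33*(½))*5 = (33/2)*5 = 165/2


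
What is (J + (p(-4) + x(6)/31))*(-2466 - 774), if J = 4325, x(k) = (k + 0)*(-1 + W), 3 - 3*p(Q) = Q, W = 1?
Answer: -14020560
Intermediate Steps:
p(Q) = 1 - Q/3
x(k) = 0 (x(k) = (k + 0)*(-1 + 1) = k*0 = 0)
(J + (p(-4) + x(6)/31))*(-2466 - 774) = (4325 + ((1 - 1/3*(-4)) + 0/31))*(-2466 - 774) = (4325 + ((1 + 4/3) + 0*(1/31)))*(-3240) = (4325 + (7/3 + 0))*(-3240) = (4325 + 7/3)*(-3240) = (12982/3)*(-3240) = -14020560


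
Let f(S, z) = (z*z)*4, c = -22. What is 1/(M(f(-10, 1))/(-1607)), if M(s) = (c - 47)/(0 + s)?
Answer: 6428/69 ≈ 93.159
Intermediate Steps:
f(S, z) = 4*z**2 (f(S, z) = z**2*4 = 4*z**2)
M(s) = -69/s (M(s) = (-22 - 47)/(0 + s) = -69/s)
1/(M(f(-10, 1))/(-1607)) = 1/(-69/(4*1**2)/(-1607)) = 1/(-69/(4*1)*(-1/1607)) = 1/(-69/4*(-1/1607)) = 1/(69/6428) = 6428/69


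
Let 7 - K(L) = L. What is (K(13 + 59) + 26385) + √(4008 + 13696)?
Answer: 26320 + 2*√4426 ≈ 26453.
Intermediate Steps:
K(L) = 7 - L
(K(13 + 59) + 26385) + √(4008 + 13696) = ((7 - (13 + 59)) + 26385) + √(4008 + 13696) = ((7 - 1*72) + 26385) + √17704 = ((7 - 72) + 26385) + 2*√4426 = (-65 + 26385) + 2*√4426 = 26320 + 2*√4426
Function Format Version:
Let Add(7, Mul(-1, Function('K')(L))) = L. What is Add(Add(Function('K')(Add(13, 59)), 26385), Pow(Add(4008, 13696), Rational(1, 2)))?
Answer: Add(26320, Mul(2, Pow(4426, Rational(1, 2)))) ≈ 26453.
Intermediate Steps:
Function('K')(L) = Add(7, Mul(-1, L))
Add(Add(Function('K')(Add(13, 59)), 26385), Pow(Add(4008, 13696), Rational(1, 2))) = Add(Add(Add(7, Mul(-1, Add(13, 59))), 26385), Pow(Add(4008, 13696), Rational(1, 2))) = Add(Add(Add(7, Mul(-1, 72)), 26385), Pow(17704, Rational(1, 2))) = Add(Add(Add(7, -72), 26385), Mul(2, Pow(4426, Rational(1, 2)))) = Add(Add(-65, 26385), Mul(2, Pow(4426, Rational(1, 2)))) = Add(26320, Mul(2, Pow(4426, Rational(1, 2))))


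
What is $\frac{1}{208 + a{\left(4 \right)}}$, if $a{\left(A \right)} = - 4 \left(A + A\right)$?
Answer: $\frac{1}{176} \approx 0.0056818$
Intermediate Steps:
$a{\left(A \right)} = - 8 A$ ($a{\left(A \right)} = - 4 \cdot 2 A = - 8 A$)
$\frac{1}{208 + a{\left(4 \right)}} = \frac{1}{208 - 32} = \frac{1}{176}$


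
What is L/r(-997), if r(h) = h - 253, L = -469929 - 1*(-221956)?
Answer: 247973/1250 ≈ 198.38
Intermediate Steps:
L = -247973 (L = -469929 + 221956 = -247973)
r(h) = -253 + h
L/r(-997) = -247973/(-253 - 997) = -247973/(-1250) = -247973*(-1/1250) = 247973/1250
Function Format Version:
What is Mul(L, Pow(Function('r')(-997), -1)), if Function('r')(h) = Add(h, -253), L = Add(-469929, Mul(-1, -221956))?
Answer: Rational(247973, 1250) ≈ 198.38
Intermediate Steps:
L = -247973 (L = Add(-469929, 221956) = -247973)
Function('r')(h) = Add(-253, h)
Mul(L, Pow(Function('r')(-997), -1)) = Mul(-247973, Pow(Add(-253, -997), -1)) = Mul(-247973, Pow(-1250, -1)) = Mul(-247973, Rational(-1, 1250)) = Rational(247973, 1250)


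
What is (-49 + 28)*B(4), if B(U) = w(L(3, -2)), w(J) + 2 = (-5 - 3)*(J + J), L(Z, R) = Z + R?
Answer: 378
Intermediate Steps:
L(Z, R) = R + Z
w(J) = -2 - 16*J (w(J) = -2 + (-5 - 3)*(J + J) = -2 - 16*J)
B(U) = -18 (B(U) = -2 - 16*(-2 + 3) = -2 - 16*1 = -2 - 16 = -18)
(-49 + 28)*B(4) = (-49 + 28)*(-18) = -21*(-18) = 378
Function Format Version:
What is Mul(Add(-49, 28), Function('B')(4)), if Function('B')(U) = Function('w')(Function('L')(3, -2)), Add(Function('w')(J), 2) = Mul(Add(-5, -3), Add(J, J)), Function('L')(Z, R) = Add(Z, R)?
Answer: 378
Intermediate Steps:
Function('L')(Z, R) = Add(R, Z)
Function('w')(J) = Add(-2, Mul(-16, J)) (Function('w')(J) = Add(-2, Mul(Add(-5, -3), Add(J, J))) = Add(-2, Mul(-8, Mul(2, J))) = Add(-2, Mul(-16, J)))
Function('B')(U) = -18 (Function('B')(U) = Add(-2, Mul(-16, Add(-2, 3))) = Add(-2, Mul(-16, 1)) = Add(-2, -16) = -18)
Mul(Add(-49, 28), Function('B')(4)) = Mul(Add(-49, 28), -18) = Mul(-21, -18) = 378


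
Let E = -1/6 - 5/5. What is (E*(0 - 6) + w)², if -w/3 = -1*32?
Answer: 10609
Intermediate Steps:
w = 96 (w = -(-3)*32 = -3*(-32) = 96)
E = -7/6 (E = -1*⅙ - 5*⅕ = -⅙ - 1 = -7/6 ≈ -1.1667)
(E*(0 - 6) + w)² = (-7*(0 - 6)/6 + 96)² = (-7/6*(-6) + 96)² = (7 + 96)² = 103² = 10609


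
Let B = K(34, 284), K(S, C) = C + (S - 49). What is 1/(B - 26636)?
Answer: -1/26367 ≈ -3.7926e-5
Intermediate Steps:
K(S, C) = -49 + C + S (K(S, C) = C + (-49 + S) = -49 + C + S)
B = 269 (B = -49 + 284 + 34 = 269)
1/(B - 26636) = 1/(269 - 26636) = 1/(-26367) = -1/26367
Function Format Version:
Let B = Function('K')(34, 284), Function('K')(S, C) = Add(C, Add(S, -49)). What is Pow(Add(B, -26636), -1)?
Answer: Rational(-1, 26367) ≈ -3.7926e-5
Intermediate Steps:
Function('K')(S, C) = Add(-49, C, S) (Function('K')(S, C) = Add(C, Add(-49, S)) = Add(-49, C, S))
B = 269 (B = Add(-49, 284, 34) = 269)
Pow(Add(B, -26636), -1) = Pow(Add(269, -26636), -1) = Pow(-26367, -1) = Rational(-1, 26367)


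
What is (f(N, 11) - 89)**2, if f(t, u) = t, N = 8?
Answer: 6561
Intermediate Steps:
(f(N, 11) - 89)**2 = (8 - 89)**2 = (-81)**2 = 6561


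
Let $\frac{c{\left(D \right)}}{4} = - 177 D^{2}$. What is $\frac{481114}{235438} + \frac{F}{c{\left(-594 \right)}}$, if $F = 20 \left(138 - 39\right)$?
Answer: $\frac{151749502601}{74260441332} \approx 2.0435$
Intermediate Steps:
$c{\left(D \right)} = - 708 D^{2}$ ($c{\left(D \right)} = 4 \left(- 177 D^{2}\right) = - 708 D^{2}$)
$F = 1980$ ($F = 20 \cdot 99 = 1980$)
$\frac{481114}{235438} + \frac{F}{c{\left(-594 \right)}} = \frac{481114}{235438} + \frac{1980}{\left(-708\right) \left(-594\right)^{2}} = 481114 \cdot \frac{1}{235438} + \frac{1980}{\left(-708\right) 352836} = \frac{240557}{117719} + \frac{1980}{-249807888} = \frac{240557}{117719} + 1980 \left(- \frac{1}{249807888}\right) = \frac{240557}{117719} - \frac{5}{630828} = \frac{151749502601}{74260441332}$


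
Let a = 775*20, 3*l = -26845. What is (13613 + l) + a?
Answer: 60494/3 ≈ 20165.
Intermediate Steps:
l = -26845/3 (l = (⅓)*(-26845) = -26845/3 ≈ -8948.3)
a = 15500
(13613 + l) + a = (13613 - 26845/3) + 15500 = 13994/3 + 15500 = 60494/3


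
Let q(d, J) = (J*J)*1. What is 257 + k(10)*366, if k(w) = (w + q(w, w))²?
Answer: 4428857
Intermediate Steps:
q(d, J) = J² (q(d, J) = J²*1 = J²)
k(w) = (w + w²)²
257 + k(10)*366 = 257 + (10²*(1 + 10)²)*366 = 257 + (100*11²)*366 = 257 + (100*121)*366 = 257 + 12100*366 = 257 + 4428600 = 4428857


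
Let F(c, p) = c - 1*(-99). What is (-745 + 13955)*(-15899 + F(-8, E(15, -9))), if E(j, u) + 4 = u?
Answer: -208823680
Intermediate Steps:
E(j, u) = -4 + u
F(c, p) = 99 + c (F(c, p) = c + 99 = 99 + c)
(-745 + 13955)*(-15899 + F(-8, E(15, -9))) = (-745 + 13955)*(-15899 + (99 - 8)) = 13210*(-15899 + 91) = 13210*(-15808) = -208823680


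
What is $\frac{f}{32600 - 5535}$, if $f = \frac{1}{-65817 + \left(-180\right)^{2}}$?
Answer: $- \frac{1}{904431105} \approx -1.1057 \cdot 10^{-9}$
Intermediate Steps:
$f = - \frac{1}{33417}$ ($f = \frac{1}{-65817 + 32400} = \frac{1}{-33417} = - \frac{1}{33417} \approx -2.9925 \cdot 10^{-5}$)
$\frac{f}{32600 - 5535} = - \frac{1}{33417 \left(32600 - 5535\right)} = - \frac{1}{33417 \cdot 27065} = \left(- \frac{1}{33417}\right) \frac{1}{27065} = - \frac{1}{904431105}$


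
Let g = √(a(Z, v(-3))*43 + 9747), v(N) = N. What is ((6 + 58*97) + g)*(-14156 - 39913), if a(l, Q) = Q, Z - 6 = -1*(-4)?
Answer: -304516608 - 54069*√9618 ≈ -3.0982e+8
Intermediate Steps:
Z = 10 (Z = 6 - 1*(-4) = 6 + 4 = 10)
g = √9618 (g = √(-3*43 + 9747) = √(-129 + 9747) = √9618 ≈ 98.071)
((6 + 58*97) + g)*(-14156 - 39913) = ((6 + 58*97) + √9618)*(-14156 - 39913) = ((6 + 5626) + √9618)*(-54069) = (5632 + √9618)*(-54069) = -304516608 - 54069*√9618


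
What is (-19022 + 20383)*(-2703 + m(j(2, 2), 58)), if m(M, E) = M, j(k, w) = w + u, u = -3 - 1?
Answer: -3681505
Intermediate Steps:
u = -4
j(k, w) = -4 + w (j(k, w) = w - 4 = -4 + w)
(-19022 + 20383)*(-2703 + m(j(2, 2), 58)) = (-19022 + 20383)*(-2703 + (-4 + 2)) = 1361*(-2703 - 2) = 1361*(-2705) = -3681505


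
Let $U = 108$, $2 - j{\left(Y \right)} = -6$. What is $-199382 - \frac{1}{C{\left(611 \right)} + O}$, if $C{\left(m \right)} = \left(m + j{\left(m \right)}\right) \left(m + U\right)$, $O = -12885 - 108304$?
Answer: $- \frac{64574247105}{323872} \approx -1.9938 \cdot 10^{5}$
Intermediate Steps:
$j{\left(Y \right)} = 8$ ($j{\left(Y \right)} = 2 - -6 = 2 + 6 = 8$)
$O = -121189$
$C{\left(m \right)} = \left(8 + m\right) \left(108 + m\right)$ ($C{\left(m \right)} = \left(m + 8\right) \left(m + 108\right) = \left(8 + m\right) \left(108 + m\right)$)
$-199382 - \frac{1}{C{\left(611 \right)} + O} = -199382 - \frac{1}{\left(864 + 611^{2} + 116 \cdot 611\right) - 121189} = -199382 - \frac{1}{\left(864 + 373321 + 70876\right) - 121189} = -199382 - \frac{1}{445061 - 121189} = -199382 - \frac{1}{323872} = - \frac{64574247105}{323872}$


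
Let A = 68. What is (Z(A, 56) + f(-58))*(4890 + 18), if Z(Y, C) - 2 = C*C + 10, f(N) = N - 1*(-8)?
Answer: 15204984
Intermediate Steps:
f(N) = 8 + N (f(N) = N + 8 = 8 + N)
Z(Y, C) = 12 + C² (Z(Y, C) = 2 + (C*C + 10) = 2 + (C² + 10) = 2 + (10 + C²) = 12 + C²)
(Z(A, 56) + f(-58))*(4890 + 18) = ((12 + 56²) + (8 - 58))*(4890 + 18) = ((12 + 3136) - 50)*4908 = (3148 - 50)*4908 = 3098*4908 = 15204984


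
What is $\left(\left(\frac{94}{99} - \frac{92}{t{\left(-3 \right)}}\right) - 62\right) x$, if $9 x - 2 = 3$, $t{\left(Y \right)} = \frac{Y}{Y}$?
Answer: $- \frac{75760}{891} \approx -85.028$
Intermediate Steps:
$t{\left(Y \right)} = 1$
$x = \frac{5}{9}$ ($x = \frac{2}{9} + \frac{1}{9} \cdot 3 = \frac{2}{9} + \frac{1}{3} = \frac{5}{9} \approx 0.55556$)
$\left(\left(\frac{94}{99} - \frac{92}{t{\left(-3 \right)}}\right) - 62\right) x = \left(\left(\frac{94}{99} - \frac{92}{1}\right) - 62\right) \frac{5}{9} = \left(\left(94 \cdot \frac{1}{99} - 92\right) - 62\right) \frac{5}{9} = \left(\left(\frac{94}{99} - 92\right) - 62\right) \frac{5}{9} = \left(- \frac{9014}{99} - 62\right) \frac{5}{9} = \left(- \frac{15152}{99}\right) \frac{5}{9} = - \frac{75760}{891}$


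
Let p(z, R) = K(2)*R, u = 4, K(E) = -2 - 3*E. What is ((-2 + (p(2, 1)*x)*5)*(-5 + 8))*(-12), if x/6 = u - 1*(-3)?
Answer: 60552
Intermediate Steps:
p(z, R) = -8*R (p(z, R) = (-2 - 3*2)*R = (-2 - 6)*R = -8*R)
x = 42 (x = 6*(4 - 1*(-3)) = 6*(4 + 3) = 6*7 = 42)
((-2 + (p(2, 1)*x)*5)*(-5 + 8))*(-12) = ((-2 + (-8*1*42)*5)*(-5 + 8))*(-12) = ((-2 - 8*42*5)*3)*(-12) = ((-2 - 336*5)*3)*(-12) = ((-2 - 1680)*3)*(-12) = -1682*3*(-12) = -5046*(-12) = 60552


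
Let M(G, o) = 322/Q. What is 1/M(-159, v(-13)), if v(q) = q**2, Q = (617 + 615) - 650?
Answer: 291/161 ≈ 1.8075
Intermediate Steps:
Q = 582 (Q = 1232 - 650 = 582)
M(G, o) = 161/291 (M(G, o) = 322/582 = 322*(1/582) = 161/291)
1/M(-159, v(-13)) = 1/(161/291) = 291/161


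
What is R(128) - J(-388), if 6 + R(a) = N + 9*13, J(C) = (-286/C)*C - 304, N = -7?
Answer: 694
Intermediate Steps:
J(C) = -590 (J(C) = -286 - 304 = -590)
R(a) = 104 (R(a) = -6 + (-7 + 9*13) = -6 + (-7 + 117) = -6 + 110 = 104)
R(128) - J(-388) = 104 - 1*(-590) = 104 + 590 = 694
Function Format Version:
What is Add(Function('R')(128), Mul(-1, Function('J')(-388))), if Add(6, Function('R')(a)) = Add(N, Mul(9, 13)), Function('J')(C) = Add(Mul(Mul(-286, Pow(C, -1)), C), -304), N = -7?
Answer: 694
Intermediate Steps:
Function('J')(C) = -590 (Function('J')(C) = Add(-286, -304) = -590)
Function('R')(a) = 104 (Function('R')(a) = Add(-6, Add(-7, Mul(9, 13))) = Add(-6, Add(-7, 117)) = Add(-6, 110) = 104)
Add(Function('R')(128), Mul(-1, Function('J')(-388))) = Add(104, Mul(-1, -590)) = Add(104, 590) = 694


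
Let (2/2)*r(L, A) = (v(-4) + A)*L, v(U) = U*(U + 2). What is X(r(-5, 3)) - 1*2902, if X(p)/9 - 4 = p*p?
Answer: 24359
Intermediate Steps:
v(U) = U*(2 + U)
r(L, A) = L*(8 + A) (r(L, A) = (-4*(2 - 4) + A)*L = (-4*(-2) + A)*L = (8 + A)*L = L*(8 + A))
X(p) = 36 + 9*p² (X(p) = 36 + 9*(p*p) = 36 + 9*p²)
X(r(-5, 3)) - 1*2902 = (36 + 9*(-5*(8 + 3))²) - 1*2902 = (36 + 9*(-5*11)²) - 2902 = (36 + 9*(-55)²) - 2902 = (36 + 9*3025) - 2902 = (36 + 27225) - 2902 = 27261 - 2902 = 24359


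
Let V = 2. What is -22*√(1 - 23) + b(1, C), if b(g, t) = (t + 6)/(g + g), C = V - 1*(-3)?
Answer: 11/2 - 22*I*√22 ≈ 5.5 - 103.19*I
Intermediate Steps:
C = 5 (C = 2 - 1*(-3) = 2 + 3 = 5)
b(g, t) = (6 + t)/(2*g) (b(g, t) = (6 + t)/((2*g)) = (6 + t)*(1/(2*g)) = (6 + t)/(2*g))
-22*√(1 - 23) + b(1, C) = -22*√(1 - 23) + (½)*(6 + 5)/1 = -22*I*√22 + (½)*1*11 = -22*I*√22 + 11/2 = 11/2 - 22*I*√22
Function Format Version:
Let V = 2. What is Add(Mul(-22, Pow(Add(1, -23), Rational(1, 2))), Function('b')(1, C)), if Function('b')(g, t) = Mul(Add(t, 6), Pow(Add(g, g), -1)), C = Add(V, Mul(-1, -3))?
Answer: Add(Rational(11, 2), Mul(-22, I, Pow(22, Rational(1, 2)))) ≈ Add(5.5000, Mul(-103.19, I))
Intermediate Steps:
C = 5 (C = Add(2, Mul(-1, -3)) = Add(2, 3) = 5)
Function('b')(g, t) = Mul(Rational(1, 2), Pow(g, -1), Add(6, t)) (Function('b')(g, t) = Mul(Add(6, t), Pow(Mul(2, g), -1)) = Mul(Add(6, t), Mul(Rational(1, 2), Pow(g, -1))) = Mul(Rational(1, 2), Pow(g, -1), Add(6, t)))
Add(Mul(-22, Pow(Add(1, -23), Rational(1, 2))), Function('b')(1, C)) = Add(Mul(-22, Pow(Add(1, -23), Rational(1, 2))), Mul(Rational(1, 2), Pow(1, -1), Add(6, 5))) = Add(Mul(-22, Pow(-22, Rational(1, 2))), Mul(Rational(1, 2), 1, 11)) = Add(Mul(-22, Mul(I, Pow(22, Rational(1, 2)))), Rational(11, 2)) = Add(Mul(-22, I, Pow(22, Rational(1, 2))), Rational(11, 2)) = Add(Rational(11, 2), Mul(-22, I, Pow(22, Rational(1, 2))))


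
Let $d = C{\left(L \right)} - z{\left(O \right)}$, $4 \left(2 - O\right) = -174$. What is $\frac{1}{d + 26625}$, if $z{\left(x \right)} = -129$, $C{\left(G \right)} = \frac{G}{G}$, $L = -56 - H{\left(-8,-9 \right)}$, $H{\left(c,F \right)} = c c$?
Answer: $\frac{1}{26755} \approx 3.7376 \cdot 10^{-5}$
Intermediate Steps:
$O = \frac{91}{2}$ ($O = 2 - - \frac{87}{2} = 2 + \frac{87}{2} = \frac{91}{2} \approx 45.5$)
$H{\left(c,F \right)} = c^{2}$
$L = -120$ ($L = -56 - \left(-8\right)^{2} = -56 - 64 = -120$)
$C{\left(G \right)} = 1$
$d = 130$ ($d = 1 - -129 = 1 + 129 = 130$)
$\frac{1}{d + 26625} = \frac{1}{130 + 26625} = \frac{1}{26755}$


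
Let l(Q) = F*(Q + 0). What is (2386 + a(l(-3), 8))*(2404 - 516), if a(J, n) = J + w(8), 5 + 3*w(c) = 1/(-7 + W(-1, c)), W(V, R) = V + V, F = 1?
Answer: 121388960/27 ≈ 4.4959e+6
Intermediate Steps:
l(Q) = Q (l(Q) = 1*(Q + 0) = 1*Q = Q)
W(V, R) = 2*V
w(c) = -46/27 (w(c) = -5/3 + 1/(3*(-7 + 2*(-1))) = -5/3 + 1/(3*(-7 - 2)) = -5/3 + (⅓)/(-9) = -5/3 + (⅓)*(-⅑) = -5/3 - 1/27 = -46/27)
a(J, n) = -46/27 + J (a(J, n) = J - 46/27 = -46/27 + J)
(2386 + a(l(-3), 8))*(2404 - 516) = (2386 + (-46/27 - 3))*(2404 - 516) = (2386 - 127/27)*1888 = (64295/27)*1888 = 121388960/27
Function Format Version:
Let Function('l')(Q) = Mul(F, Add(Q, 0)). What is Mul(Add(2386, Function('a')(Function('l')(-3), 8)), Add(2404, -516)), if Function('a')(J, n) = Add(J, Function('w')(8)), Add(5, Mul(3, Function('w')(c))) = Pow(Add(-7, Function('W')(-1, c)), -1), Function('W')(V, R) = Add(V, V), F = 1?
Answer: Rational(121388960, 27) ≈ 4.4959e+6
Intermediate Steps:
Function('l')(Q) = Q (Function('l')(Q) = Mul(1, Add(Q, 0)) = Mul(1, Q) = Q)
Function('W')(V, R) = Mul(2, V)
Function('w')(c) = Rational(-46, 27) (Function('w')(c) = Add(Rational(-5, 3), Mul(Rational(1, 3), Pow(Add(-7, Mul(2, -1)), -1))) = Add(Rational(-5, 3), Mul(Rational(1, 3), Pow(Add(-7, -2), -1))) = Add(Rational(-5, 3), Mul(Rational(1, 3), Pow(-9, -1))) = Add(Rational(-5, 3), Mul(Rational(1, 3), Rational(-1, 9))) = Add(Rational(-5, 3), Rational(-1, 27)) = Rational(-46, 27))
Function('a')(J, n) = Add(Rational(-46, 27), J) (Function('a')(J, n) = Add(J, Rational(-46, 27)) = Add(Rational(-46, 27), J))
Mul(Add(2386, Function('a')(Function('l')(-3), 8)), Add(2404, -516)) = Mul(Add(2386, Add(Rational(-46, 27), -3)), Add(2404, -516)) = Mul(Add(2386, Rational(-127, 27)), 1888) = Mul(Rational(64295, 27), 1888) = Rational(121388960, 27)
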